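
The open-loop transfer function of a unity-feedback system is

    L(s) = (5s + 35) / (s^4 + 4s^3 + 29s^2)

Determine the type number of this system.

Factor s from the denominator: s^4 + 4s^3 + 29s^2 = s^2·(s^2 + 4s + 29).
There are 2 poles at the origin, so the system is Type 2.

Type 2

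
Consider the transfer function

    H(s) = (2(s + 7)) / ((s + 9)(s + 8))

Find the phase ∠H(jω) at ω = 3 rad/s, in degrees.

At s = j3: numerator = 14 + j6, denominator = 63 + j51.
∠H = ∠num − ∠den = 23.199° − (38.991°) = -15.79°.

∠H(j3) ≈ -15.79°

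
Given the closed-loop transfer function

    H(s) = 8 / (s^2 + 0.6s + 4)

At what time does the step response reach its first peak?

t_p ≈ 1.589 s

Comparing s^2 + 0.6s + 4 to s^2 + 2ζωₙs + ωₙ²: ωₙ = 2 rad/s and ζ = 0.6/(2·2) = 0.15.
ζωₙ = 0.6/2 = 0.3, so ω_d = ωₙ√(1−ζ²) = √(ωₙ² − (ζωₙ)²) = √(4 − 0.3²) = √3.91 ≈ 1.977 rad/s.
t_p = π/ω_d = π/1.977 ≈ 1.589 s.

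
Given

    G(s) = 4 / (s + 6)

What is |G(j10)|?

Substitute s = j10: numerator = 4, denominator = 6 + j10.
|G(j10)| = |4| / |6 + j10| = 4 / 11.662 ≈ 0.3430.

|G(j10)| ≈ 0.3430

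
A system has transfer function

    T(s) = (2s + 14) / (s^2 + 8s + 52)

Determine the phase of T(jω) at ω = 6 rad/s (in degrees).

At s = j6: numerator = 14 + j12, denominator = 16 + j48.
∠T = ∠num − ∠den = 40.601° − (71.565°) = -30.96°.

∠T(j6) ≈ -30.96°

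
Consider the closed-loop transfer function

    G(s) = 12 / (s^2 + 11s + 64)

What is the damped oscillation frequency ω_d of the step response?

ω_d ≈ 5.809 rad/s

Comparing s^2 + 11s + 64 to s^2 + 2ζωₙs + ωₙ²: ωₙ = 8 rad/s and ζ = 11/(2·8) = 0.6875.
ζωₙ = 11/2 = 5.5, so ω_d = ωₙ√(1−ζ²) = √(ωₙ² − (ζωₙ)²) = √(64 − 5.5²) = √33.75 ≈ 5.809 rad/s.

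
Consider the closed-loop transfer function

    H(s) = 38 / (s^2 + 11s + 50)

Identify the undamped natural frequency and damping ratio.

Compare the denominator to the standard form s^2 + 2ζωₙs + ωₙ².
ωₙ² = 50, so ωₙ = √50 ≈ 7.071 rad/s.
2ζωₙ = 11, so ζ = 11/(2·√50) ≈ 0.7778.
With ζ = 0.7778 the response is underdamped.

ωₙ ≈ 7.071 rad/s, ζ ≈ 0.7778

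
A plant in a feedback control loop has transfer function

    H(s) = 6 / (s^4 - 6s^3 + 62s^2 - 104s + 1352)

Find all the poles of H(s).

s = 4 ± 6j, -1 ± 5j

The poles are the roots of the denominator s^4 - 6s^3 + 62s^2 - 104s + 1352 = 0.
No real roots exist; factor into two real quadratics: (s^2 - 8s + 52)(s^2 + 2s + 26) = 0.
Each quadratic gives a conjugate pair via the quadratic formula.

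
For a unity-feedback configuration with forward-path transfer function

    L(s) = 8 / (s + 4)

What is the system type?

The denominator has no factor of s at the origin — no free integrator — so this is a Type 0 system.

Type 0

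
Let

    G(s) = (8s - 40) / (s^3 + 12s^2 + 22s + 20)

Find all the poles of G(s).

s = -10, -1 ± j

The poles are the roots of the denominator s^3 + 12s^2 + 22s + 20 = 0.
Trying s = -10: the polynomial evaluates to 0, so (s + 10) is a factor.
Dividing out leaves s^2 + 2s + 2 = 0.
The quadratic formula then gives s = -1 ± 1j.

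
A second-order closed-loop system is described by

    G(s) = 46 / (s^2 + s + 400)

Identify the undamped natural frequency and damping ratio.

ωₙ = 20 rad/s, ζ = 0.025

Compare the denominator to the standard form s^2 + 2ζωₙs + ωₙ².
ωₙ² = 400, so ωₙ = 20 rad/s.
2ζωₙ = 1, so ζ = 1/(2·20) = 0.025.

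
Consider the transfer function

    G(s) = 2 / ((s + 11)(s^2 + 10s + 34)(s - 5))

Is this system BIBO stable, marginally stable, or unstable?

The poles can be read from the denominator factors: s = -11, -5 + 3j, -5 - 3j, 5.
Since the pole(s) at s = 5 lie in the right half-plane, the system is unstable.

unstable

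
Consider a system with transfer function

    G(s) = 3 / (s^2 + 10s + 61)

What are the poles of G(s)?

s = -5 + 6j, -5 - 6j

The poles are the roots of the denominator s^2 + 10s + 61 = 0.
Using the quadratic formula: s = (-10 ± √(-144))/2 = -5 ± 6j.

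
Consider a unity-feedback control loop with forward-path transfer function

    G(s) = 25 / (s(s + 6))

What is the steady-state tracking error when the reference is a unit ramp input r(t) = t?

e_ss = 0.2400

G(s) has one pole at the origin.
This is a Type 1 system. Kv = lim_{s→0} s·G(s) = 25/6.
e_ss = 1/Kv = 1/(25/6) = 6/25 ≈ 0.2400.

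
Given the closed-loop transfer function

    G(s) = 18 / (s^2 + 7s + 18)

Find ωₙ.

Compare the denominator to the standard form s^2 + 2ζωₙs + ωₙ².
ωₙ² = 18, so ωₙ = √18 ≈ 4.243 rad/s.

ωₙ ≈ 4.243 rad/s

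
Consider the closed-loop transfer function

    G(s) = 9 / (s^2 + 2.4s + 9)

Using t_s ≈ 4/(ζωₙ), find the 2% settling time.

Comparing s^2 + 2.4s + 9 to s^2 + 2ζωₙs + ωₙ²: ωₙ = 3 rad/s and ζ = 2.4/(2·3) = 0.4.
ζωₙ = 2.4/2 = 1.2, so t_s ≈ 4/(ζωₙ) = 4/1.2 ≈ 3.333 s.

t_s ≈ 3.333 s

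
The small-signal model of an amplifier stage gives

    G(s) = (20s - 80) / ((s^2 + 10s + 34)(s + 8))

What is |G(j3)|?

|G(j3)| ≈ 0.2997

Substitute s = j3: numerator = -80 + j60, denominator = 110 + j315.
|G(j3)| = |-80 + j60| / |110 + j315| = 100 / 333.65 ≈ 0.2997.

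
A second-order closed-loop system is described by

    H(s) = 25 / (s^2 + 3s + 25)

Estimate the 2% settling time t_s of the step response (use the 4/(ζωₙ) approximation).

Comparing s^2 + 3s + 25 to s^2 + 2ζωₙs + ωₙ²: ωₙ = 5 rad/s and ζ = 3/(2·5) = 0.3.
ζωₙ = 3/2 = 1.5, so t_s ≈ 4/(ζωₙ) = 4/1.5 ≈ 2.667 s.

t_s ≈ 2.667 s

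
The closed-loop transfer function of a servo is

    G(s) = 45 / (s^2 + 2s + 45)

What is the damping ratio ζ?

Compare the denominator to the standard form s^2 + 2ζωₙs + ωₙ².
ωₙ² = 45, so ωₙ = √45 ≈ 6.708 rad/s.
2ζωₙ = 2, so ζ = 2/(2·√45) ≈ 0.1491.
With ζ = 0.1491 the response is underdamped.

ζ ≈ 0.1491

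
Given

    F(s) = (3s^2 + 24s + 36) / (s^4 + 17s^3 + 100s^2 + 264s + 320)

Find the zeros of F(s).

s = -2, -6

Set the numerator to zero: 3s^2 + 24s + 36 = 0, i.e. 3·(s^2 + 8s + 12) = 0.
Factoring: (s + 2)(s + 6) = 0.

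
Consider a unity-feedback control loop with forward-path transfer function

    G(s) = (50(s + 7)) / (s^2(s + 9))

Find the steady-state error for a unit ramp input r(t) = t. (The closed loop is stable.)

G(s) has 2 poles at the origin.
This is a Type 2 system; for a ramp input the steady-state error is zero.

e_ss = 0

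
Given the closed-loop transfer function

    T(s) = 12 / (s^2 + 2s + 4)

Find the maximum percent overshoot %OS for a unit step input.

%OS ≈ 16.3%

Comparing s^2 + 2s + 4 to s^2 + 2ζωₙs + ωₙ²: ωₙ = 2 rad/s and ζ = 2/(2·2) = 0.5.
%OS = 100·exp(−πζ/√(1−ζ²)) = 100·exp(−π·0.5/√(1−0.5²)) ≈ 16.3%.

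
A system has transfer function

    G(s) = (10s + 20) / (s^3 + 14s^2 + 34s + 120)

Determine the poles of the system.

The poles are the roots of the denominator s^3 + 14s^2 + 34s + 120 = 0.
Trying s = -12: the polynomial evaluates to 0, so (s + 12) is a factor.
Dividing out leaves s^2 + 2s + 10 = 0.
The quadratic formula then gives s = -1 ± 3j.

s = -1 + 3j, -1 - 3j, -12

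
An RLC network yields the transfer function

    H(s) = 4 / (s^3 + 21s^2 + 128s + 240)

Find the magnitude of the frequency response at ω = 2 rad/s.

|H(j2)| ≈ 0.01365

Substitute s = j2: numerator = 4, denominator = 156 + j248.
|H(j2)| = |4| / |156 + j248| = 4 / 292.98 ≈ 0.01365.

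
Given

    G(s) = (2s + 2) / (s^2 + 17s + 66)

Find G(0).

G(0) = 1/33 ≈ 0.03030

Set s = 0: G(0) = (2) / (66) = 1/33.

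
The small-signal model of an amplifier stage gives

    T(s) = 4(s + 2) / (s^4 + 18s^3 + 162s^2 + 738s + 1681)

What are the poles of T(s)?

s = -5 ± 4j, -4 ± 5j

The poles are the roots of the denominator s^4 + 18s^3 + 162s^2 + 738s + 1681 = 0.
No real roots exist; factor into two real quadratics: (s^2 + 10s + 41)(s^2 + 8s + 41) = 0.
Each quadratic gives a conjugate pair via the quadratic formula.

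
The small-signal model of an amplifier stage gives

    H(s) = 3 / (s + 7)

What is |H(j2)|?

Substitute s = j2: numerator = 3, denominator = 7 + j2.
|H(j2)| = |3| / |7 + j2| = 3 / 7.2801 ≈ 0.4121.

|H(j2)| ≈ 0.4121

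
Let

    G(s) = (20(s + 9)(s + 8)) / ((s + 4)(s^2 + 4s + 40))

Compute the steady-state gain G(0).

At s = 0 each factor (s + a) contributes a and each (s^2 + bs + c) contributes c.
G(0) = 20·(9) · (8) / ((4) · (40)) = 1440/160 = 9.

G(0) = 9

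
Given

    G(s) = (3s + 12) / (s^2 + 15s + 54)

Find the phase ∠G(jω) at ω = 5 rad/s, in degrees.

∠G(j5) ≈ -17.52°

At s = j5: numerator = 12 + j15, denominator = 29 + j75.
∠G = ∠num − ∠den = 51.340° − (68.860°) = -17.52°.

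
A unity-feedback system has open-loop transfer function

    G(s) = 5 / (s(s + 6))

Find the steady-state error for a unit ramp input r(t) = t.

e_ss = 1.200

G(s) has one pole at the origin.
This is a Type 1 system. Kv = lim_{s→0} s·G(s) = 5/6.
e_ss = 1/Kv = 1/(5/6) = 6/5 ≈ 1.200.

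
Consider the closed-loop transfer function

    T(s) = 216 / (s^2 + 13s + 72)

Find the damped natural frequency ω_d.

ω_d ≈ 5.454 rad/s

Comparing s^2 + 13s + 72 to s^2 + 2ζωₙs + ωₙ²: ωₙ = √72 ≈ 8.485 rad/s and ζ = 13/(2·√72) ≈ 0.7660.
ζωₙ = 13/2 = 6.5, so ω_d = ωₙ√(1−ζ²) = √(ωₙ² − (ζωₙ)²) = √(72 − 6.5²) = √29.75 ≈ 5.454 rad/s.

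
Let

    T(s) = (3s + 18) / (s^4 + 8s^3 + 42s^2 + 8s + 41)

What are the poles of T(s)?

s = j, -j, -4 + 5j, -4 - 5j

The poles are the roots of the denominator s^4 + 8s^3 + 42s^2 + 8s + 41 = 0.
No real roots exist; factor into two real quadratics: (s^2 + 1)(s^2 + 8s + 41) = 0.
Each quadratic gives a conjugate pair via the quadratic formula.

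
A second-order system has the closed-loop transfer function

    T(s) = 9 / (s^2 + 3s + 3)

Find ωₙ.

Compare the denominator to the standard form s^2 + 2ζωₙs + ωₙ².
ωₙ² = 3, so ωₙ = √3 ≈ 1.732 rad/s.

ωₙ ≈ 1.732 rad/s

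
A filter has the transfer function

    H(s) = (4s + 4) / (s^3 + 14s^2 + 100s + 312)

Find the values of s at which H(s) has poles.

s = -4 ± 6j, -6

The poles are the roots of the denominator s^3 + 14s^2 + 100s + 312 = 0.
Trying s = -6: the polynomial evaluates to 0, so (s + 6) is a factor.
Dividing out leaves s^2 + 8s + 52 = 0.
The quadratic formula then gives s = -4 ± 6j.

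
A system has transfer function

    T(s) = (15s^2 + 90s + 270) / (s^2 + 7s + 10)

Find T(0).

T(0) = 27

Set s = 0: T(0) = (270) / (10) = 27.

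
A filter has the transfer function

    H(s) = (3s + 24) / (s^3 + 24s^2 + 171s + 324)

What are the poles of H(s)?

s = -3, -12, -9

The poles are the roots of the denominator s^3 + 24s^2 + 171s + 324 = 0.
Trying s = -3: the polynomial evaluates to 0, so (s + 3) is a factor.
Dividing out leaves s^2 + 21s + 108 = 0.
Factoring the quadratic: (s + 12)(s + 9) = 0.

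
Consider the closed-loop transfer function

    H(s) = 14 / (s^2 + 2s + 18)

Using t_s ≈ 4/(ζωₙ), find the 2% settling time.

t_s ≈ 4 s

Comparing s^2 + 2s + 18 to s^2 + 2ζωₙs + ωₙ²: ωₙ = √18 ≈ 4.243 rad/s and ζ = 2/(2·√18) ≈ 0.2357.
ζωₙ = 2/2 = 1, so t_s ≈ 4/(ζωₙ) = 4/1 = 4 s.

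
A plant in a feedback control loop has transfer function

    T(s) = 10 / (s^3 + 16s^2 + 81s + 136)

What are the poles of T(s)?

The poles are the roots of the denominator s^3 + 16s^2 + 81s + 136 = 0.
Trying s = -8: the polynomial evaluates to 0, so (s + 8) is a factor.
Dividing out leaves s^2 + 8s + 17 = 0.
The quadratic formula then gives s = -4 ± 1j.

s = -4 + j, -4 - j, -8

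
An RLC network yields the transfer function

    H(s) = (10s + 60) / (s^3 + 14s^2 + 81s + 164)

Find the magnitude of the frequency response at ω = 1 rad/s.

Substitute s = j1: numerator = 60 + j10, denominator = 150 + j80.
|H(j1)| = |60 + j10| / |150 + j80| = 60.828 / 170 ≈ 0.3578.

|H(j1)| ≈ 0.3578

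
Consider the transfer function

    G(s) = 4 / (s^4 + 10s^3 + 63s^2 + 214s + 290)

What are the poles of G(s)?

s = -2 ± 5j, -3 ± j

The poles are the roots of the denominator s^4 + 10s^3 + 63s^2 + 214s + 290 = 0.
No real roots exist; factor into two real quadratics: (s^2 + 4s + 29)(s^2 + 6s + 10) = 0.
Each quadratic gives a conjugate pair via the quadratic formula.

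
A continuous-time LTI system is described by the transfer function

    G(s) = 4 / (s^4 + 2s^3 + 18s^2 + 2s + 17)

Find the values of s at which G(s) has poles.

s = j, -j, -1 + 4j, -1 - 4j

The poles are the roots of the denominator s^4 + 2s^3 + 18s^2 + 2s + 17 = 0.
No real roots exist; factor into two real quadratics: (s^2 + 1)(s^2 + 2s + 17) = 0.
Each quadratic gives a conjugate pair via the quadratic formula.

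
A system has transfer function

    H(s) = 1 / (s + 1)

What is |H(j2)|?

Substitute s = j2: numerator = 1, denominator = 1 + j2.
|H(j2)| = |1| / |1 + j2| = 1 / 2.2361 ≈ 0.4472.

|H(j2)| ≈ 0.4472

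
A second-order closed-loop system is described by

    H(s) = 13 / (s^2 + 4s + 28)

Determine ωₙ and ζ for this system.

ωₙ ≈ 5.292 rad/s, ζ ≈ 0.3780

Compare the denominator to the standard form s^2 + 2ζωₙs + ωₙ².
ωₙ² = 28, so ωₙ = √28 ≈ 5.292 rad/s.
2ζωₙ = 4, so ζ = 4/(2·√28) ≈ 0.3780.
With ζ = 0.3780 the response is underdamped.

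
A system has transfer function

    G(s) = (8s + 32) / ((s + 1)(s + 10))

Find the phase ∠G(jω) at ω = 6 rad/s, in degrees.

At s = j6: numerator = 32 + j48, denominator = -26 + j66.
∠G = ∠num − ∠den = 56.310° − (111.50°) = -55.19°.

∠G(j6) ≈ -55.19°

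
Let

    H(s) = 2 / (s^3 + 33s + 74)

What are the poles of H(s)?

The poles are the roots of the denominator s^3 + 33s + 74 = 0.
Trying s = -2: the polynomial evaluates to 0, so (s + 2) is a factor.
Dividing out leaves s^2 - 2s + 37 = 0.
The quadratic formula then gives s = 1 ± 6j.

s = 1 + 6j, 1 - 6j, -2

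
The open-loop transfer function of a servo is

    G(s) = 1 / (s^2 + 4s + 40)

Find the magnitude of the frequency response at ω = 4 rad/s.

|G(j4)| ≈ 0.03467

Substitute s = j4: numerator = 1, denominator = 24 + j16.
|G(j4)| = |1| / |24 + j16| = 1 / 28.844 ≈ 0.03467.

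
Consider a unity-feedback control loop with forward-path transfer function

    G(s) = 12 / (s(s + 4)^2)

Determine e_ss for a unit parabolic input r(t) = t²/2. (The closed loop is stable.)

e_ss = ∞

G(s) has one pole at the origin.
This is a Type 1 system; Ka = lim_{s→0} s^2·G(s) = 0, so the steady-state error for a parabola input is infinite.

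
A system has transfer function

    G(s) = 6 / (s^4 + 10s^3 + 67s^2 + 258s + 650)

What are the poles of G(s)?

The poles are the roots of the denominator s^4 + 10s^3 + 67s^2 + 258s + 650 = 0.
No real roots exist; factor into two real quadratics: (s^2 + 8s + 25)(s^2 + 2s + 26) = 0.
Each quadratic gives a conjugate pair via the quadratic formula.

s = -4 ± 3j, -1 ± 5j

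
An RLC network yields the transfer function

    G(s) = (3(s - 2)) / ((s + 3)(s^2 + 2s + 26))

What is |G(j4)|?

Substitute s = j4: numerator = -6 + j12, denominator = -2 + j64.
|G(j4)| = |-6 + j12| / |-2 + j64| = 13.416 / 64.031 ≈ 0.2095.

|G(j4)| ≈ 0.2095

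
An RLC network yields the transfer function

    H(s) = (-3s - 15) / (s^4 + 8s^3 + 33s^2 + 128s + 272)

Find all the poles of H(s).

s = ±4j, -4 ± j

The poles are the roots of the denominator s^4 + 8s^3 + 33s^2 + 128s + 272 = 0.
No real roots exist; factor into two real quadratics: (s^2 + 16)(s^2 + 8s + 17) = 0.
Each quadratic gives a conjugate pair via the quadratic formula.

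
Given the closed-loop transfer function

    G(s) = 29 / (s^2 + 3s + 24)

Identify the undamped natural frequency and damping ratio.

ωₙ ≈ 4.899 rad/s, ζ ≈ 0.3062

Compare the denominator to the standard form s^2 + 2ζωₙs + ωₙ².
ωₙ² = 24, so ωₙ = √24 ≈ 4.899 rad/s.
2ζωₙ = 3, so ζ = 3/(2·√24) ≈ 0.3062.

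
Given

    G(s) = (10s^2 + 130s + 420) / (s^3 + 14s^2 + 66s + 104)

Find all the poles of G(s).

s = -5 + j, -5 - j, -4

The poles are the roots of the denominator s^3 + 14s^2 + 66s + 104 = 0.
Trying s = -4: the polynomial evaluates to 0, so (s + 4) is a factor.
Dividing out leaves s^2 + 10s + 26 = 0.
The quadratic formula then gives s = -5 ± 1j.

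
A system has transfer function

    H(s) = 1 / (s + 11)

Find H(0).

H(0) = 1/11 ≈ 0.09091

At s = 0 each factor (s + a) contributes a and each (s^2 + bs + c) contributes c.
H(0) = 1·1 / ((11)) = 1/11 = 1/11.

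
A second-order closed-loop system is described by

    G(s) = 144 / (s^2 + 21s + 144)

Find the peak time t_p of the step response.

t_p ≈ 0.5408 s

Comparing s^2 + 21s + 144 to s^2 + 2ζωₙs + ωₙ²: ωₙ = 12 rad/s and ζ = 21/(2·12) = 0.875.
ζωₙ = 21/2 = 10.5, so ω_d = ωₙ√(1−ζ²) = √(ωₙ² − (ζωₙ)²) = √(144 − 10.5²) = √33.75 ≈ 5.809 rad/s.
t_p = π/ω_d = π/5.809 ≈ 0.5408 s.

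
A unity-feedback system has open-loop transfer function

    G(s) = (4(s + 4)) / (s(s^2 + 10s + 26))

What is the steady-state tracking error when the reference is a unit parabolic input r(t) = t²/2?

G(s) has one pole at the origin.
This is a Type 1 system; Ka = lim_{s→0} s^2·G(s) = 0, so the steady-state error for a parabola input is infinite.

e_ss = ∞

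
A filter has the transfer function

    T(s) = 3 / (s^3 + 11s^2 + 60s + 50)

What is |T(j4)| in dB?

Substitute s = j4: numerator = 3, denominator = -126 + j176.
|T(j4)| = |3| / |-126 + j176| = 3 / 216.45 ≈ 0.01386.
In decibels: 20·log₁₀(0.01386) ≈ -37.2 dB.

|T(j4)|_dB ≈ -37.2 dB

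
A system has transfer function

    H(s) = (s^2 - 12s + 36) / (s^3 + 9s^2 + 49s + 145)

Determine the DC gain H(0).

Set s = 0: H(0) = (36) / (145) = 36/145.

H(0) = 36/145 ≈ 0.2483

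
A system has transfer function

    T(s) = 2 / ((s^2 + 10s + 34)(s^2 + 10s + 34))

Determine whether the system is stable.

The poles can be read from the denominator factors: s = -5 ± 3j, -5 ± 3j.
Since all poles lie strictly in the left half-plane, the system is stable.

stable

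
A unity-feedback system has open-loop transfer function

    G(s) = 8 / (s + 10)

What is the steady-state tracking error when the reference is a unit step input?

e_ss = 0.5556

G(s) has no poles at the origin.
This is a Type 0 system. Kp = lim_{s→0} G(s) = 8/10 = 4/5.
e_ss = 1/(1 + Kp) = 1/(1 + 4/5) = 5/9 ≈ 0.5556.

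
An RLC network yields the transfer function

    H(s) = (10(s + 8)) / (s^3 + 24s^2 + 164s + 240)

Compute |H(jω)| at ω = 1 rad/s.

|H(j1)| ≈ 0.2979

Substitute s = j1: numerator = 80 + j10, denominator = 216 + j163.
|H(j1)| = |80 + j10| / |216 + j163| = 80.623 / 270.60 ≈ 0.2979.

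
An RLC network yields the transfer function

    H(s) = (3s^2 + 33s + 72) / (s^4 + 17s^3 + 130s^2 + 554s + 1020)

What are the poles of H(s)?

s = -3 ± 5j, -5, -6

The poles are the roots of the denominator s^4 + 17s^3 + 130s^2 + 554s + 1020 = 0.
Trying s = -5: the polynomial evaluates to 0, so (s + 5) is a factor.
Dividing out leaves s^3 + 12s^2 + 70s + 204 = 0.
This factors further as (s^2 + 6s + 34)(s + 6) = 0.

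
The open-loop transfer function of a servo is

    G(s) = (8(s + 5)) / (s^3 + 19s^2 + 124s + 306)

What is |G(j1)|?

Substitute s = j1: numerator = 40 + j8, denominator = 287 + j123.
|G(j1)| = |40 + j8| / |287 + j123| = 40.792 / 312.25 ≈ 0.1306.

|G(j1)| ≈ 0.1306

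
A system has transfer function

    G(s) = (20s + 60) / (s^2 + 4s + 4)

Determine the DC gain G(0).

Set s = 0: G(0) = (60) / (4) = 15.

G(0) = 15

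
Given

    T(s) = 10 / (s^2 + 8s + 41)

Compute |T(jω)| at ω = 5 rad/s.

Substitute s = j5: numerator = 10, denominator = 16 + j40.
|T(j5)| = |10| / |16 + j40| = 10 / 43.081 ≈ 0.2321.

|T(j5)| ≈ 0.2321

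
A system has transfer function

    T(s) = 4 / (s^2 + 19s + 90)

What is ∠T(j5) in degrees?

At s = j5: numerator = 4, denominator = 65 + j95.
∠T = ∠num − ∠den = 0° − (55.620°) = -55.62°.

∠T(j5) ≈ -55.62°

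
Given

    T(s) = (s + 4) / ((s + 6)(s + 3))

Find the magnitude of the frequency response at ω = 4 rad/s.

Substitute s = j4: numerator = 4 + j4, denominator = 2 + j36.
|T(j4)| = |4 + j4| / |2 + j36| = 5.6569 / 36.056 ≈ 0.1569.

|T(j4)| ≈ 0.1569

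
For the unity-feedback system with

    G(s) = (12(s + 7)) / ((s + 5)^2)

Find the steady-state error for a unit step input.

e_ss = 0.2294

G(s) has no poles at the origin.
This is a Type 0 system. Kp = lim_{s→0} G(s) = 84/25.
e_ss = 1/(1 + Kp) = 1/(1 + 84/25) = 25/109 ≈ 0.2294.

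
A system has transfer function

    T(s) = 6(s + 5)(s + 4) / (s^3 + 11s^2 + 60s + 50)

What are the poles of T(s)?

s = -5 + 5j, -5 - 5j, -1

The poles are the roots of the denominator s^3 + 11s^2 + 60s + 50 = 0.
Trying s = -1: the polynomial evaluates to 0, so (s + 1) is a factor.
Dividing out leaves s^2 + 10s + 50 = 0.
The quadratic formula then gives s = -5 ± 5j.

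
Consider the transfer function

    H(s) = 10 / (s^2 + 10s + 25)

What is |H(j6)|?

Substitute s = j6: numerator = 10, denominator = -11 + j60.
|H(j6)| = |10| / |-11 + j60| = 10 / 61 ≈ 0.1639.

|H(j6)| ≈ 0.1639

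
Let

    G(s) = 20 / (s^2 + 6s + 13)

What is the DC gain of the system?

G(0) = 20/13 ≈ 1.538

Set s = 0: G(0) = (20) / (13) = 20/13.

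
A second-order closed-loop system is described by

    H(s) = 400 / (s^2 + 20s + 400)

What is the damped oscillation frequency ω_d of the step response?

ω_d ≈ 17.32 rad/s

Comparing s^2 + 20s + 400 to s^2 + 2ζωₙs + ωₙ²: ωₙ = 20 rad/s and ζ = 20/(2·20) = 0.5.
ζωₙ = 20/2 = 10, so ω_d = ωₙ√(1−ζ²) = √(ωₙ² − (ζωₙ)²) = √(400 − 10²) = √300 ≈ 17.32 rad/s.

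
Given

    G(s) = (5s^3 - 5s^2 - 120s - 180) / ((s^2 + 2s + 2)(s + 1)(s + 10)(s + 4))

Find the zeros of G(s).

Set the numerator to zero: 5s^3 - 5s^2 - 120s - 180 = 0, i.e. 5·(s^3 - s^2 - 24s - 36) = 0.
Factoring: (s - 6)(s + 3)(s + 2) = 0.

s = 6, -3, -2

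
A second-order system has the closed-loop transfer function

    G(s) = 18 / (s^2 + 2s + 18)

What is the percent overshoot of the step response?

Comparing s^2 + 2s + 18 to s^2 + 2ζωₙs + ωₙ²: ωₙ = √18 ≈ 4.243 rad/s and ζ = 2/(2·√18) ≈ 0.2357.
%OS = 100·exp(−πζ/√(1−ζ²)) = 100·exp(−π·0.2357/√(1−0.2357²)) ≈ 46.7%.

%OS ≈ 46.7%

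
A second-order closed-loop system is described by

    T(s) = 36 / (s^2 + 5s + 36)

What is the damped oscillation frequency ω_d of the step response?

ω_d ≈ 5.454 rad/s

Comparing s^2 + 5s + 36 to s^2 + 2ζωₙs + ωₙ²: ωₙ = 6 rad/s and ζ = 5/(2·6) ≈ 0.4167.
ζωₙ = 5/2 = 2.5, so ω_d = ωₙ√(1−ζ²) = √(ωₙ² − (ζωₙ)²) = √(36 − 2.5²) = √29.75 ≈ 5.454 rad/s.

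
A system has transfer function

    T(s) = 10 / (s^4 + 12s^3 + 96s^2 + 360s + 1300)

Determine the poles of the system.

The poles are the roots of the denominator s^4 + 12s^3 + 96s^2 + 360s + 1300 = 0.
No real roots exist; factor into two real quadratics: (s^2 + 2s + 26)(s^2 + 10s + 50) = 0.
Each quadratic gives a conjugate pair via the quadratic formula.

s = -1 ± 5j, -5 ± 5j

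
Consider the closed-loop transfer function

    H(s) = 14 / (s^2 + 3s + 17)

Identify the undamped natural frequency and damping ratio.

Compare the denominator to the standard form s^2 + 2ζωₙs + ωₙ².
ωₙ² = 17, so ωₙ = √17 ≈ 4.123 rad/s.
2ζωₙ = 3, so ζ = 3/(2·√17) ≈ 0.3638.
With ζ = 0.3638 the response is underdamped.

ωₙ ≈ 4.123 rad/s, ζ ≈ 0.3638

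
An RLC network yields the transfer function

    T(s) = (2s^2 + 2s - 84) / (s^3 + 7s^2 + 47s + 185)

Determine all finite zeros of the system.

Set the numerator to zero: 2s^2 + 2s - 84 = 0, i.e. 2·(s^2 + s - 42) = 0.
Factoring: (s - 6)(s + 7) = 0.

s = 6, -7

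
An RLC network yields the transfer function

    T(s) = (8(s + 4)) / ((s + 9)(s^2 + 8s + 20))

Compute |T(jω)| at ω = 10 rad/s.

|T(j10)| ≈ 0.05661

Substitute s = j10: numerator = 32 + j80, denominator = -1520 - j80.
|T(j10)| = |32 + j80| / |-1520 - j80| = 86.163 / 1522.1 ≈ 0.05661.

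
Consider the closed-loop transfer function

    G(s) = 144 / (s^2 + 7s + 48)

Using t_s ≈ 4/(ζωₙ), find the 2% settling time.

Comparing s^2 + 7s + 48 to s^2 + 2ζωₙs + ωₙ²: ωₙ = √48 ≈ 6.928 rad/s and ζ = 7/(2·√48) ≈ 0.5052.
ζωₙ = 7/2 = 3.5, so t_s ≈ 4/(ζωₙ) = 4/3.5 ≈ 1.143 s.

t_s ≈ 1.143 s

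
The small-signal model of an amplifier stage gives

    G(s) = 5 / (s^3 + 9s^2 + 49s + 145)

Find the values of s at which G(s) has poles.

s = -2 ± 5j, -5

The poles are the roots of the denominator s^3 + 9s^2 + 49s + 145 = 0.
Trying s = -5: the polynomial evaluates to 0, so (s + 5) is a factor.
Dividing out leaves s^2 + 4s + 29 = 0.
The quadratic formula then gives s = -2 ± 5j.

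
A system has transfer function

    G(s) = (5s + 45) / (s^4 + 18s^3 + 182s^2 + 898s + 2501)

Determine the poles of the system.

s = -5 ± 6j, -4 ± 5j

The poles are the roots of the denominator s^4 + 18s^3 + 182s^2 + 898s + 2501 = 0.
No real roots exist; factor into two real quadratics: (s^2 + 10s + 61)(s^2 + 8s + 41) = 0.
Each quadratic gives a conjugate pair via the quadratic formula.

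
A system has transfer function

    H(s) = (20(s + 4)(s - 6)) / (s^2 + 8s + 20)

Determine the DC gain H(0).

H(0) = -24

At s = 0 each factor (s + a) contributes a and each (s^2 + bs + c) contributes c.
H(0) = 20·(4) · (-6) / ((20)) = -480/20 = -24.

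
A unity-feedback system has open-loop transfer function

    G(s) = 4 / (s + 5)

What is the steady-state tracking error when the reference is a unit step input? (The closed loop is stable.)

G(s) has no poles at the origin.
This is a Type 0 system. Kp = lim_{s→0} G(s) = 4/5.
e_ss = 1/(1 + Kp) = 1/(1 + 4/5) = 5/9 ≈ 0.5556.

e_ss = 0.5556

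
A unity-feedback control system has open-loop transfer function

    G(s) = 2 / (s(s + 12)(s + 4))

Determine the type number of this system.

Type 1

The denominator has 1 factor of s at the origin (free integrator), so this is a Type 1 system.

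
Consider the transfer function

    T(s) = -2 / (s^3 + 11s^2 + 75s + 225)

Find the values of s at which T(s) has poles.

s = -3 ± 6j, -5

The poles are the roots of the denominator s^3 + 11s^2 + 75s + 225 = 0.
Trying s = -5: the polynomial evaluates to 0, so (s + 5) is a factor.
Dividing out leaves s^2 + 6s + 45 = 0.
The quadratic formula then gives s = -3 ± 6j.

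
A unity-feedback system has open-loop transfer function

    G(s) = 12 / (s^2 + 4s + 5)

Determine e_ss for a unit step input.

e_ss = 0.2941

G(s) has no poles at the origin.
This is a Type 0 system. Kp = lim_{s→0} G(s) = 12/5.
e_ss = 1/(1 + Kp) = 1/(1 + 12/5) = 5/17 ≈ 0.2941.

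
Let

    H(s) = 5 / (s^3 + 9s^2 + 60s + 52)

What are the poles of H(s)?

s = -4 ± 6j, -1

The poles are the roots of the denominator s^3 + 9s^2 + 60s + 52 = 0.
Trying s = -1: the polynomial evaluates to 0, so (s + 1) is a factor.
Dividing out leaves s^2 + 8s + 52 = 0.
The quadratic formula then gives s = -4 ± 6j.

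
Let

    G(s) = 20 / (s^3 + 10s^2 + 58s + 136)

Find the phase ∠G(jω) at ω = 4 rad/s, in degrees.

∠G(j4) ≈ -98.13°

At s = j4: numerator = 20, denominator = -24 + j168.
∠G = ∠num − ∠den = 0° − (98.130°) = -98.13°.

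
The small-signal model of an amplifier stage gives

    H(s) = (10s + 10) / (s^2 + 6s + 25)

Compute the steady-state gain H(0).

H(0) = 2/5 ≈ 0.4000

Set s = 0: H(0) = (10) / (25) = 2/5.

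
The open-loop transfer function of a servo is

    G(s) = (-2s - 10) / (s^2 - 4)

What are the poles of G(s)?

The poles are the roots of the denominator s^2 - 4 = 0.
Factoring: (s + 2)(s - 2) = 0, so s = -2 and s = 2.

s = -2, 2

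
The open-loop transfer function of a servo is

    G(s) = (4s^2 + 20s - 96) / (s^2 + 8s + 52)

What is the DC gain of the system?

Set s = 0: G(0) = (-96) / (52) = -24/13.

G(0) = -24/13 ≈ -1.846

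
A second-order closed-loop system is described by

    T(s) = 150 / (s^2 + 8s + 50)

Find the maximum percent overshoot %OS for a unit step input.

Comparing s^2 + 8s + 50 to s^2 + 2ζωₙs + ωₙ²: ωₙ = √50 ≈ 7.071 rad/s and ζ = 8/(2·√50) ≈ 0.5657.
%OS = 100·exp(−πζ/√(1−ζ²)) = 100·exp(−π·0.5657/√(1−0.5657²)) ≈ 11.6%.

%OS ≈ 11.6%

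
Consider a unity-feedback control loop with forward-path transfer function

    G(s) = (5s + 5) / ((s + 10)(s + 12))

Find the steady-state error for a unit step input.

e_ss = 0.9600

G(s) has no poles at the origin.
This is a Type 0 system. Kp = lim_{s→0} G(s) = 5/120 = 1/24.
e_ss = 1/(1 + Kp) = 1/(1 + 1/24) = 24/25 ≈ 0.9600.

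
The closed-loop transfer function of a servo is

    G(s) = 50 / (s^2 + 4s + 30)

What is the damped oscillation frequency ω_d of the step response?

ω_d ≈ 5.099 rad/s

Comparing s^2 + 4s + 30 to s^2 + 2ζωₙs + ωₙ²: ωₙ = √30 ≈ 5.477 rad/s and ζ = 4/(2·√30) ≈ 0.3651.
ζωₙ = 4/2 = 2, so ω_d = ωₙ√(1−ζ²) = √(ωₙ² − (ζωₙ)²) = √(30 − 2²) = √26 ≈ 5.099 rad/s.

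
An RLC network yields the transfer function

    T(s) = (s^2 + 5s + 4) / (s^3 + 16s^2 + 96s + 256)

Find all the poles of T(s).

s = -4 ± 4j, -8

The poles are the roots of the denominator s^3 + 16s^2 + 96s + 256 = 0.
Trying s = -8: the polynomial evaluates to 0, so (s + 8) is a factor.
Dividing out leaves s^2 + 8s + 32 = 0.
The quadratic formula then gives s = -4 ± 4j.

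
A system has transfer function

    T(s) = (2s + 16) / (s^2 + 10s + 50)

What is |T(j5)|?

Substitute s = j5: numerator = 16 + j10, denominator = 25 + j50.
|T(j5)| = |16 + j10| / |25 + j50| = 18.868 / 55.902 ≈ 0.3375.

|T(j5)| ≈ 0.3375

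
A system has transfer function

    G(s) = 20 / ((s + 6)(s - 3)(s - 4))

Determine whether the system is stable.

The poles can be read from the denominator factors: s = -6, 3, 4.
Since the pole(s) at s = 3, 4 lie in the right half-plane, the system is unstable.

unstable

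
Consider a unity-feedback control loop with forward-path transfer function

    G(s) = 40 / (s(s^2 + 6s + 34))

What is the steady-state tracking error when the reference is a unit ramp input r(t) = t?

e_ss = 0.8500

G(s) has one pole at the origin.
This is a Type 1 system. Kv = lim_{s→0} s·G(s) = 40/34 = 20/17.
e_ss = 1/Kv = 1/(20/17) = 17/20 ≈ 0.8500.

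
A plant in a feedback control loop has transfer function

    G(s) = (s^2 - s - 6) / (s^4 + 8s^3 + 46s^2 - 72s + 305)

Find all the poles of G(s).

s = 1 + 2j, 1 - 2j, -5 + 6j, -5 - 6j

The poles are the roots of the denominator s^4 + 8s^3 + 46s^2 - 72s + 305 = 0.
No real roots exist; factor into two real quadratics: (s^2 - 2s + 5)(s^2 + 10s + 61) = 0.
Each quadratic gives a conjugate pair via the quadratic formula.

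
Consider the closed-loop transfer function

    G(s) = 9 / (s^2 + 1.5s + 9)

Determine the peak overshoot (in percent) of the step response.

%OS ≈ 44.4%

Comparing s^2 + 1.5s + 9 to s^2 + 2ζωₙs + ωₙ²: ωₙ = 3 rad/s and ζ = 1.5/(2·3) = 0.25.
%OS = 100·exp(−πζ/√(1−ζ²)) = 100·exp(−π·0.25/√(1−0.25²)) ≈ 44.4%.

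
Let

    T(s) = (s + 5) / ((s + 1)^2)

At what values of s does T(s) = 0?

s = -5

Set the numerator to zero: s + 5 = 0.
So s = -5.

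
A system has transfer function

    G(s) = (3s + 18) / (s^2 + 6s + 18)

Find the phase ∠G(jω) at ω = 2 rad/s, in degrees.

∠G(j2) ≈ -22.17°

At s = j2: numerator = 18 + j6, denominator = 14 + j12.
∠G = ∠num − ∠den = 18.435° − (40.601°) = -22.17°.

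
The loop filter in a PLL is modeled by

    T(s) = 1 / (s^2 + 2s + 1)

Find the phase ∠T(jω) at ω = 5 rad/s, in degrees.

At s = j5: numerator = 1, denominator = -24 + j10.
∠T = ∠num − ∠den = 0° − (157.38°) = -157.4°.

∠T(j5) ≈ -157.4°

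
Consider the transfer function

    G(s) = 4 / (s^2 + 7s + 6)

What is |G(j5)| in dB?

Substitute s = j5: numerator = 4, denominator = -19 + j35.
|G(j5)| = |4| / |-19 + j35| = 4 / 39.825 ≈ 0.1004.
In decibels: 20·log₁₀(0.1004) ≈ -20.0 dB.

|G(j5)|_dB ≈ -20.0 dB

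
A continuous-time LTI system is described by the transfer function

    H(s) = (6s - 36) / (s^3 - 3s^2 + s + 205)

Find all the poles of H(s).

The poles are the roots of the denominator s^3 - 3s^2 + s + 205 = 0.
Trying s = -5: the polynomial evaluates to 0, so (s + 5) is a factor.
Dividing out leaves s^2 - 8s + 41 = 0.
The quadratic formula then gives s = 4 ± 5j.

s = 4 ± 5j, -5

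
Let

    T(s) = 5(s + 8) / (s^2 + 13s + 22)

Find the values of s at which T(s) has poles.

s = -2, -11

The poles are the roots of the denominator s^2 + 13s + 22 = 0.
Factoring: (s + 2)(s + 11) = 0, so s = -2 and s = -11.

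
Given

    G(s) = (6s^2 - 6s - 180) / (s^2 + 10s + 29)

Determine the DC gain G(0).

Set s = 0: G(0) = (-180) / (29) = -180/29.

G(0) = -180/29 ≈ -6.207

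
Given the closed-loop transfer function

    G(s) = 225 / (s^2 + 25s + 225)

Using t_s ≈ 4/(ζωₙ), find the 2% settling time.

Comparing s^2 + 25s + 225 to s^2 + 2ζωₙs + ωₙ²: ωₙ = 15 rad/s and ζ = 25/(2·15) ≈ 0.8333.
ζωₙ = 25/2 = 12.5, so t_s ≈ 4/(ζωₙ) = 4/12.5 = 0.3200 s.

t_s ≈ 0.3200 s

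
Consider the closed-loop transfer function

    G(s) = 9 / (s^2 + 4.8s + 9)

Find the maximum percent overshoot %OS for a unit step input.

Comparing s^2 + 4.8s + 9 to s^2 + 2ζωₙs + ωₙ²: ωₙ = 3 rad/s and ζ = 4.8/(2·3) = 0.8.
%OS = 100·exp(−πζ/√(1−ζ²)) = 100·exp(−π·0.8/√(1−0.8²)) ≈ 1.52%.

%OS ≈ 1.52%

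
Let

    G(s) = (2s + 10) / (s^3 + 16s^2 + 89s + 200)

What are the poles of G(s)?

s = -4 + 3j, -4 - 3j, -8

The poles are the roots of the denominator s^3 + 16s^2 + 89s + 200 = 0.
Trying s = -8: the polynomial evaluates to 0, so (s + 8) is a factor.
Dividing out leaves s^2 + 8s + 25 = 0.
The quadratic formula then gives s = -4 ± 3j.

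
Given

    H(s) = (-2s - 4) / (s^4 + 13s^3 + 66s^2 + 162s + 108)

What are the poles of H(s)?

s = -3 + 3j, -3 - 3j, -6, -1

The poles are the roots of the denominator s^4 + 13s^3 + 66s^2 + 162s + 108 = 0.
Trying s = -6: the polynomial evaluates to 0, so (s + 6) is a factor.
Dividing out leaves s^3 + 7s^2 + 24s + 18 = 0.
This factors further as (s^2 + 6s + 18)(s + 1) = 0.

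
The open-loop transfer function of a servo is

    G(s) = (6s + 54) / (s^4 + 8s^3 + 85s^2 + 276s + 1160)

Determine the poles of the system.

s = -2 + 6j, -2 - 6j, -2 + 5j, -2 - 5j

The poles are the roots of the denominator s^4 + 8s^3 + 85s^2 + 276s + 1160 = 0.
No real roots exist; factor into two real quadratics: (s^2 + 4s + 40)(s^2 + 4s + 29) = 0.
Each quadratic gives a conjugate pair via the quadratic formula.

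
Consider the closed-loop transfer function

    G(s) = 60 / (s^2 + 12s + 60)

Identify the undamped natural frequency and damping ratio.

Compare the denominator to the standard form s^2 + 2ζωₙs + ωₙ².
ωₙ² = 60, so ωₙ = √60 ≈ 7.746 rad/s.
2ζωₙ = 12, so ζ = 12/(2·√60) ≈ 0.7746.
With ζ = 0.7746 the response is underdamped.

ωₙ ≈ 7.746 rad/s, ζ ≈ 0.7746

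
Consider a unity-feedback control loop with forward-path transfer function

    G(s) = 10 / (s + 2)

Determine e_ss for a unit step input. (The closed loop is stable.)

G(s) has no poles at the origin.
This is a Type 0 system. Kp = lim_{s→0} G(s) = 10/2 = 5.
e_ss = 1/(1 + Kp) = 1/(1 + 5) = 1/6 ≈ 0.1667.

e_ss = 0.1667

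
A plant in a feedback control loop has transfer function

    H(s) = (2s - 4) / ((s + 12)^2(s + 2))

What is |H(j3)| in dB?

|H(j3)|_dB ≈ -37.7 dB

Substitute s = j3: numerator = -4 + j6, denominator = 54 + j549.
|H(j3)| = |-4 + j6| / |54 + j549| = 7.2111 / 551.65 ≈ 0.01307.
In decibels: 20·log₁₀(0.01307) ≈ -37.7 dB.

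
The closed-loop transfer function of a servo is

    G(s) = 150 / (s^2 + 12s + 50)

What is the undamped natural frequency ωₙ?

ωₙ ≈ 7.071 rad/s

Compare the denominator to the standard form s^2 + 2ζωₙs + ωₙ².
ωₙ² = 50, so ωₙ = √50 ≈ 7.071 rad/s.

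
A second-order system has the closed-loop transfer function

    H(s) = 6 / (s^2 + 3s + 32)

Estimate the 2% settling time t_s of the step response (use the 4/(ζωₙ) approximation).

Comparing s^2 + 3s + 32 to s^2 + 2ζωₙs + ωₙ²: ωₙ = √32 ≈ 5.657 rad/s and ζ = 3/(2·√32) ≈ 0.2652.
ζωₙ = 3/2 = 1.5, so t_s ≈ 4/(ζωₙ) = 4/1.5 ≈ 2.667 s.

t_s ≈ 2.667 s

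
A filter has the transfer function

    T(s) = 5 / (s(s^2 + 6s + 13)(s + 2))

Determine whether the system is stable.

The poles can be read from the denominator factors: s = 0, -3 + 2j, -3 - 2j, -2.
Since the simple pole(s) at s = 0 lie on the jω-axis with none in the right half-plane, the system is marginally stable.

marginally stable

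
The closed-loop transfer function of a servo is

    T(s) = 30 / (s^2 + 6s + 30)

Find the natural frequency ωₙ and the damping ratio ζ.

ωₙ ≈ 5.477 rad/s, ζ ≈ 0.5477

Compare the denominator to the standard form s^2 + 2ζωₙs + ωₙ².
ωₙ² = 30, so ωₙ = √30 ≈ 5.477 rad/s.
2ζωₙ = 6, so ζ = 6/(2·√30) ≈ 0.5477.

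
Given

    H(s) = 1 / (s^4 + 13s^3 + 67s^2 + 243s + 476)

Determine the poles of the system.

s = -4, -7, -1 ± 4j

The poles are the roots of the denominator s^4 + 13s^3 + 67s^2 + 243s + 476 = 0.
Trying s = -4: the polynomial evaluates to 0, so (s + 4) is a factor.
Dividing out leaves s^3 + 9s^2 + 31s + 119 = 0.
This factors further as (s + 7)(s^2 + 2s + 17) = 0.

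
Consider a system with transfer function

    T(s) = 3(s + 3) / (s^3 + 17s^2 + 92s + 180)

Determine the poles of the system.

The poles are the roots of the denominator s^3 + 17s^2 + 92s + 180 = 0.
Trying s = -9: the polynomial evaluates to 0, so (s + 9) is a factor.
Dividing out leaves s^2 + 8s + 20 = 0.
The quadratic formula then gives s = -4 ± 2j.

s = -4 ± 2j, -9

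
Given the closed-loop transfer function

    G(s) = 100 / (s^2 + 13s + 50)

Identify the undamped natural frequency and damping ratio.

ωₙ ≈ 7.071 rad/s, ζ ≈ 0.9192

Compare the denominator to the standard form s^2 + 2ζωₙs + ωₙ².
ωₙ² = 50, so ωₙ = √50 ≈ 7.071 rad/s.
2ζωₙ = 13, so ζ = 13/(2·√50) ≈ 0.9192.
With ζ = 0.9192 the response is underdamped.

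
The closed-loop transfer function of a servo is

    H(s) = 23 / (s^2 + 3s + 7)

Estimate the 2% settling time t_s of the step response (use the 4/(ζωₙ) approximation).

Comparing s^2 + 3s + 7 to s^2 + 2ζωₙs + ωₙ²: ωₙ = √7 ≈ 2.646 rad/s and ζ = 3/(2·√7) ≈ 0.5669.
ζωₙ = 3/2 = 1.5, so t_s ≈ 4/(ζωₙ) = 4/1.5 ≈ 2.667 s.

t_s ≈ 2.667 s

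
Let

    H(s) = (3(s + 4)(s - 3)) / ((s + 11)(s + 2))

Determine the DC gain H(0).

H(0) = -18/11 ≈ -1.636

At s = 0 each factor (s + a) contributes a and each (s^2 + bs + c) contributes c.
H(0) = 3·(4) · (-3) / ((11) · (2)) = -36/22 = -18/11.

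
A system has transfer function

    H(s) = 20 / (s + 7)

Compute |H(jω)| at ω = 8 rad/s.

Substitute s = j8: numerator = 20, denominator = 7 + j8.
|H(j8)| = |20| / |7 + j8| = 20 / 10.630 ≈ 1.881.

|H(j8)| ≈ 1.881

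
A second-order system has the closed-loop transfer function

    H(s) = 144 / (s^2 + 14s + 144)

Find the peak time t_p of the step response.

Comparing s^2 + 14s + 144 to s^2 + 2ζωₙs + ωₙ²: ωₙ = 12 rad/s and ζ = 14/(2·12) ≈ 0.5833.
ζωₙ = 14/2 = 7, so ω_d = ωₙ√(1−ζ²) = √(ωₙ² − (ζωₙ)²) = √(144 − 7²) = √95 ≈ 9.747 rad/s.
t_p = π/ω_d = π/9.747 ≈ 0.3223 s.

t_p ≈ 0.3223 s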